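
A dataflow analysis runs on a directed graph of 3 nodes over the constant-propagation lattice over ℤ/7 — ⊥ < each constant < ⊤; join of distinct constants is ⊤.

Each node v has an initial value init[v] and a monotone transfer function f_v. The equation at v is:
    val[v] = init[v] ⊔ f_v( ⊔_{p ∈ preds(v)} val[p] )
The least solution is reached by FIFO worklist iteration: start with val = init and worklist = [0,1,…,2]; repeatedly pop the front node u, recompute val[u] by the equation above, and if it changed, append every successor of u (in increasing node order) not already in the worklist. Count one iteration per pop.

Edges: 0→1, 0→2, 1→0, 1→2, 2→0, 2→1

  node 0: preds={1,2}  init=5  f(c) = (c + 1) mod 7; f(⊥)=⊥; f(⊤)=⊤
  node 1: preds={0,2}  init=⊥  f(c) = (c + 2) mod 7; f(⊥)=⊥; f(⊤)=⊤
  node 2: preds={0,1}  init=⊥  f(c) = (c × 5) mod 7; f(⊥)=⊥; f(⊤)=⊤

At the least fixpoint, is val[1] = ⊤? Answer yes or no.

yes

Iteration log — 7 steps:
  step 1. node 0  ⊔preds=⊥  new=5  stable
  step 2. node 1  ⊔preds=5  new=0  old=⊥  +wl: 0
  step 3. node 2  ⊔preds=⊤  new=⊤  old=⊥  +wl: 1
  step 4. node 0  ⊔preds=⊤  new=⊤  old=5  +wl: 2
  step 5. node 1  ⊔preds=⊤  new=⊤  old=0  +wl: 0
  step 6. node 2  ⊔preds=⊤  new=⊤  stable
  step 7. node 0  ⊔preds=⊤  new=⊤  stable

Least fixpoint reached:
  node 0: ⊤
  node 1: ⊤
  node 2: ⊤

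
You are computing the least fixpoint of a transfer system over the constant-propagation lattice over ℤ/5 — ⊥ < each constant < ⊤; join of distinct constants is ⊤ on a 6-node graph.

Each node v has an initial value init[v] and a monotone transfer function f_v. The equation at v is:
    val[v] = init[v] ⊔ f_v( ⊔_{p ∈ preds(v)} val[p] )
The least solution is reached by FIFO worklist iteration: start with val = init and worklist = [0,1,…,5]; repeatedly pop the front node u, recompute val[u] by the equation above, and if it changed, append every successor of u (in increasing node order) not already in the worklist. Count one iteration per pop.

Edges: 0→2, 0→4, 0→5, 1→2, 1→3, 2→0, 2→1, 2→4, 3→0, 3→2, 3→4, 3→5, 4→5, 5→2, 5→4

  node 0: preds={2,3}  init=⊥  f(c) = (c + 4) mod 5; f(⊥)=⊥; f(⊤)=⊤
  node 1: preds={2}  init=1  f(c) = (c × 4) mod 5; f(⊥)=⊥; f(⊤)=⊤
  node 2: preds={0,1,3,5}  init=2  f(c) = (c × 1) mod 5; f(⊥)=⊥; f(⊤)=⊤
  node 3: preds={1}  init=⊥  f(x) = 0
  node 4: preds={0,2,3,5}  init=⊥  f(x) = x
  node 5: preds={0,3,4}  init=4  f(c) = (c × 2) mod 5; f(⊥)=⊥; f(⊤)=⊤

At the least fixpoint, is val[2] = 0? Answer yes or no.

Iteration log — 11 steps:
  step 1. node 0  ⊔preds=2  new=1  old=⊥  +wl: 
  step 2. node 1  ⊔preds=2  new=⊤  old=1  +wl: 
  step 3. node 2  ⊔preds=⊤  new=⊤  old=2  +wl: 0,1
  step 4. node 3  ⊔preds=⊤  new=0  old=⊥  +wl: 2
  step 5. node 4  ⊔preds=⊤  new=⊤  old=⊥  +wl: 
  step 6. node 5  ⊔preds=⊤  new=⊤  old=4  +wl: 4
  step 7. node 0  ⊔preds=⊤  new=⊤  old=1  +wl: 5
  step 8. node 1  ⊔preds=⊤  new=⊤  stable
  step 9. node 2  ⊔preds=⊤  new=⊤  stable
  step 10. node 4  ⊔preds=⊤  new=⊤  stable
  step 11. node 5  ⊔preds=⊤  new=⊤  stable

Least fixpoint reached:
  node 0: ⊤
  node 1: ⊤
  node 2: ⊤
  node 3: 0
  node 4: ⊤
  node 5: ⊤

no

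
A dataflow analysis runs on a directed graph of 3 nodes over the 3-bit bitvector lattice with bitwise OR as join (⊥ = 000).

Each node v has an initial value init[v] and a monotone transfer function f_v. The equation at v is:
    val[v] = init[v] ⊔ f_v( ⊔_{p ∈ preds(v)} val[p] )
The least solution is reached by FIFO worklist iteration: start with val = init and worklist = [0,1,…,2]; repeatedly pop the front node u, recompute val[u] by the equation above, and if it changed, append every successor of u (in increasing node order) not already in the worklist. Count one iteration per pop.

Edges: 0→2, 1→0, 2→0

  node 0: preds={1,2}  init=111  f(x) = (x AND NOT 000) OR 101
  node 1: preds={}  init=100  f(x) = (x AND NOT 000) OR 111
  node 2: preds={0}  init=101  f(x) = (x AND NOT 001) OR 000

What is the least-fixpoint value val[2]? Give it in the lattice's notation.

111

Iteration log — 4 steps:
  step 1. node 0  ⊔preds=101  new=111  stable
  step 2. node 1  ⊔preds=000  new=111  old=100  +wl: 0
  step 3. node 2  ⊔preds=111  new=111  old=101  +wl: 
  step 4. node 0  ⊔preds=111  new=111  stable

Least fixpoint reached:
  node 0: 111
  node 1: 111
  node 2: 111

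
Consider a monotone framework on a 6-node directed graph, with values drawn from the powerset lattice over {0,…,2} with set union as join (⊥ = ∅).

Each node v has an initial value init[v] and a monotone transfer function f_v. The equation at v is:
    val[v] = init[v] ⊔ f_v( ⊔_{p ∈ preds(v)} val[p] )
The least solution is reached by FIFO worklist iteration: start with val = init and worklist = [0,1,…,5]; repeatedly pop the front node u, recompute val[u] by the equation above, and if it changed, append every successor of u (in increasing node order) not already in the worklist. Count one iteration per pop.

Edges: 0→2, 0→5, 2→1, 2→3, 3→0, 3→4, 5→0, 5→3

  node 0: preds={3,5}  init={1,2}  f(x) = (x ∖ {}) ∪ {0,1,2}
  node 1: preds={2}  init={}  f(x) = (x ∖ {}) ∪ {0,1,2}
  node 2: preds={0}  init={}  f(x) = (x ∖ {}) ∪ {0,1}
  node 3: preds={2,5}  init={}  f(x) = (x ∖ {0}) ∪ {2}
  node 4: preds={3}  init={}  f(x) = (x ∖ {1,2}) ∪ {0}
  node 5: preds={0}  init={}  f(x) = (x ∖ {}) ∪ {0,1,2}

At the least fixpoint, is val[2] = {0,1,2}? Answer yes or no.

yes

Worklist (9 pops):
  #1 pop 0: in={} → {0,1,2} (was {1,2}); enqueue []
  #2 pop 1: in={} → {0,1,2} (was {}); enqueue []
  #3 pop 2: in={0,1,2} → {0,1,2} (was {}); enqueue [1]
  #4 pop 3: in={0,1,2} → {1,2} (was {}); enqueue [0]
  #5 pop 4: in={1,2} → {0} (was {}); enqueue []
  #6 pop 5: in={0,1,2} → {0,1,2} (was {}); enqueue [3]
  #7 pop 1: in={0,1,2} → {0,1,2} (no change)
  #8 pop 0: in={0,1,2} → {0,1,2} (no change)
  #9 pop 3: in={0,1,2} → {1,2} (no change)

Fixpoint:
  val[0] = {0,1,2}
  val[1] = {0,1,2}
  val[2] = {0,1,2}
  val[3] = {1,2}
  val[4] = {0}
  val[5] = {0,1,2}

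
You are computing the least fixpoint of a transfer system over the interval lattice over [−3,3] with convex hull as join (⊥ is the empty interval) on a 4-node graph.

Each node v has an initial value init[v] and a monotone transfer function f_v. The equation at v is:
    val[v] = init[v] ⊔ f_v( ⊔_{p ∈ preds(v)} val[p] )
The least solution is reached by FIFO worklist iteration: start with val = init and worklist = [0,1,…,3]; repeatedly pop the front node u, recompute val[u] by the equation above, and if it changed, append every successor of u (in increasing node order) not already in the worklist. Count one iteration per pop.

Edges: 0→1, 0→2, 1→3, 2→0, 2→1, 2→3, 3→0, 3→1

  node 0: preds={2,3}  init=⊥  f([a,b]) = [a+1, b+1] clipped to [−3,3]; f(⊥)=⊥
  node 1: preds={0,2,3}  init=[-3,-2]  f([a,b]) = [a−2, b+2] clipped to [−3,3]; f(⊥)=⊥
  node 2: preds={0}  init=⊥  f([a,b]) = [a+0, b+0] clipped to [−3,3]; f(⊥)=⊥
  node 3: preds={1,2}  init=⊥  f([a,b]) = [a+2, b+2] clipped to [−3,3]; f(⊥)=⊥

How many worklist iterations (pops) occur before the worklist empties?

14

Trace (14 dequeues):
  [1] u=0 | in ⊥ | out ⊥ | ==
  [2] u=1 | in ⊥ | out [-3,-2] | ==
  [3] u=2 | in ⊥ | out ⊥ | ==
  [4] u=3 | in [-3,-2] | out [-1,0] | prev ⊥ | push {0,1}
  [5] u=0 | in [-1,0] | out [0,1] | prev ⊥ | push {2}
  [6] u=1 | in [-1,1] | out [-3,3] | prev [-3,-2] | push {3}
  [7] u=2 | in [0,1] | out [0,1] | prev ⊥ | push {0,1}
  [8] u=3 | in [-3,3] | out [-1,3] | prev [-1,0] | push {}
  [9] u=0 | in [-1,3] | out [0,3] | prev [0,1] | push {2}
  [10] u=1 | in [-1,3] | out [-3,3] | ==
  [11] u=2 | in [0,3] | out [0,3] | prev [0,1] | push {0,1,3}
  [12] u=0 | in [-1,3] | out [0,3] | ==
  [13] u=1 | in [-1,3] | out [-3,3] | ==
  [14] u=3 | in [-3,3] | out [-1,3] | ==

Converged values:
  [0] [0,3]
  [1] [-3,3]
  [2] [0,3]
  [3] [-1,3]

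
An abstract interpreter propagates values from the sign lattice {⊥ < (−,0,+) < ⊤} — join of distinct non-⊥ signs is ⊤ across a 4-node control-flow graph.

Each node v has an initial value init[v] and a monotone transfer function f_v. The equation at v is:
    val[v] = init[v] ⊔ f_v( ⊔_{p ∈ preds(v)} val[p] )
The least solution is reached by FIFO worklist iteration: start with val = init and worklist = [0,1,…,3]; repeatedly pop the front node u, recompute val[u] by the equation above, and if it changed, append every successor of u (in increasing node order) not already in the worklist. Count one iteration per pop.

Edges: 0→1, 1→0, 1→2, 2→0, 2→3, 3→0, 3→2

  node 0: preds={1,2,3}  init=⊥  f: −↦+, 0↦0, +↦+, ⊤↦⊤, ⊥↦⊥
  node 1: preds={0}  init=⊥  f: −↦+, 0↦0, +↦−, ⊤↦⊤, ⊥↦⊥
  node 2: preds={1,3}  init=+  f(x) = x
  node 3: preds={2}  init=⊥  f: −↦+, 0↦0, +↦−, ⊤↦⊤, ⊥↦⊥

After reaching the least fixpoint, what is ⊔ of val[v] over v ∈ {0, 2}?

⊤

Worklist (9 pops):
  #1 pop 0: in=+ → + (was ⊥); enqueue []
  #2 pop 1: in=+ → − (was ⊥); enqueue [0]
  #3 pop 2: in=− → ⊤ (was +); enqueue []
  #4 pop 3: in=⊤ → ⊤ (was ⊥); enqueue [2]
  #5 pop 0: in=⊤ → ⊤ (was +); enqueue [1]
  #6 pop 2: in=⊤ → ⊤ (no change)
  #7 pop 1: in=⊤ → ⊤ (was −); enqueue [0,2]
  #8 pop 0: in=⊤ → ⊤ (no change)
  #9 pop 2: in=⊤ → ⊤ (no change)

Fixpoint:
  val[0] = ⊤
  val[1] = ⊤
  val[2] = ⊤
  val[3] = ⊤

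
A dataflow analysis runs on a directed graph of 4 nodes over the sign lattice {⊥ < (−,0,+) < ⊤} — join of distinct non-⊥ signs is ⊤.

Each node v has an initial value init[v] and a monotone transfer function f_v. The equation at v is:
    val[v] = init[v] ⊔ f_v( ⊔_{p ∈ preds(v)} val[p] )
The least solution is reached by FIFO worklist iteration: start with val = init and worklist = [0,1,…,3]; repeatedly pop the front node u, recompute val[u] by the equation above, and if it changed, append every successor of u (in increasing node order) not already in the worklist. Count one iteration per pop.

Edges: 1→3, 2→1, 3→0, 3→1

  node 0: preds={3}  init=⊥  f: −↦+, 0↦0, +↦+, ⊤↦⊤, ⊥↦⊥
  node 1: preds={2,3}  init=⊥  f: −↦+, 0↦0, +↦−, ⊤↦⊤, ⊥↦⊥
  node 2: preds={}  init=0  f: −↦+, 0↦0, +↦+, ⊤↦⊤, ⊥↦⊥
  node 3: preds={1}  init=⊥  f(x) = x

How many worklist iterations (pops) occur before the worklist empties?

6

Iteration log — 6 steps:
  step 1. node 0  ⊔preds=⊥  new=⊥  stable
  step 2. node 1  ⊔preds=0  new=0  old=⊥  +wl: 
  step 3. node 2  ⊔preds=⊥  new=0  stable
  step 4. node 3  ⊔preds=0  new=0  old=⊥  +wl: 0,1
  step 5. node 0  ⊔preds=0  new=0  old=⊥  +wl: 
  step 6. node 1  ⊔preds=0  new=0  stable

Least fixpoint reached:
  node 0: 0
  node 1: 0
  node 2: 0
  node 3: 0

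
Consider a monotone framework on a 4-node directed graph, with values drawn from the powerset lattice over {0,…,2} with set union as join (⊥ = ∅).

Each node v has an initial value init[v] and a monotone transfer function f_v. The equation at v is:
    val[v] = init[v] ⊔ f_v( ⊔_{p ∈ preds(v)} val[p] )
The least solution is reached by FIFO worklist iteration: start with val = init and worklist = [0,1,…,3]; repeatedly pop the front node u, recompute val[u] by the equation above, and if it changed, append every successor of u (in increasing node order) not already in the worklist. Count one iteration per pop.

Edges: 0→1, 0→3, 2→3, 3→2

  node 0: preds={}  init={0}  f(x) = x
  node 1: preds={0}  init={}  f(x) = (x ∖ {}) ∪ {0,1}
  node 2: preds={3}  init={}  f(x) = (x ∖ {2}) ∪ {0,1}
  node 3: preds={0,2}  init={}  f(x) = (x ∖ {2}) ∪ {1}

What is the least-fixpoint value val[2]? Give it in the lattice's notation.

Iteration log — 5 steps:
  step 1. node 0  ⊔preds={}  new={0}  stable
  step 2. node 1  ⊔preds={0}  new={0,1}  old={}  +wl: 
  step 3. node 2  ⊔preds={}  new={0,1}  old={}  +wl: 
  step 4. node 3  ⊔preds={0,1}  new={0,1}  old={}  +wl: 2
  step 5. node 2  ⊔preds={0,1}  new={0,1}  stable

Least fixpoint reached:
  node 0: {0}
  node 1: {0,1}
  node 2: {0,1}
  node 3: {0,1}

{0,1}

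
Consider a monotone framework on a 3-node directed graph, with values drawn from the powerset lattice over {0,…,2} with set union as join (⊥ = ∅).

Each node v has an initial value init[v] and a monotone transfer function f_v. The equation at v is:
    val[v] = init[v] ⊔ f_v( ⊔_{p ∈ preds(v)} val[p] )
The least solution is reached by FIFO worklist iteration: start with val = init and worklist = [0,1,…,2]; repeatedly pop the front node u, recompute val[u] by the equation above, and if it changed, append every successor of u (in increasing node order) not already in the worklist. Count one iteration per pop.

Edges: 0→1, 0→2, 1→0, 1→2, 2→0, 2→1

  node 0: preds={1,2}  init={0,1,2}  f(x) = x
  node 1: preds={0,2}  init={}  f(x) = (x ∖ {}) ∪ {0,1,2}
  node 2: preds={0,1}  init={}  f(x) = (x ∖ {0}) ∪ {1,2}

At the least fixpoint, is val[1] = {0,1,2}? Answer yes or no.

yes

Worklist (5 pops):
  #1 pop 0: in={} → {0,1,2} (no change)
  #2 pop 1: in={0,1,2} → {0,1,2} (was {}); enqueue [0]
  #3 pop 2: in={0,1,2} → {1,2} (was {}); enqueue [1]
  #4 pop 0: in={0,1,2} → {0,1,2} (no change)
  #5 pop 1: in={0,1,2} → {0,1,2} (no change)

Fixpoint:
  val[0] = {0,1,2}
  val[1] = {0,1,2}
  val[2] = {1,2}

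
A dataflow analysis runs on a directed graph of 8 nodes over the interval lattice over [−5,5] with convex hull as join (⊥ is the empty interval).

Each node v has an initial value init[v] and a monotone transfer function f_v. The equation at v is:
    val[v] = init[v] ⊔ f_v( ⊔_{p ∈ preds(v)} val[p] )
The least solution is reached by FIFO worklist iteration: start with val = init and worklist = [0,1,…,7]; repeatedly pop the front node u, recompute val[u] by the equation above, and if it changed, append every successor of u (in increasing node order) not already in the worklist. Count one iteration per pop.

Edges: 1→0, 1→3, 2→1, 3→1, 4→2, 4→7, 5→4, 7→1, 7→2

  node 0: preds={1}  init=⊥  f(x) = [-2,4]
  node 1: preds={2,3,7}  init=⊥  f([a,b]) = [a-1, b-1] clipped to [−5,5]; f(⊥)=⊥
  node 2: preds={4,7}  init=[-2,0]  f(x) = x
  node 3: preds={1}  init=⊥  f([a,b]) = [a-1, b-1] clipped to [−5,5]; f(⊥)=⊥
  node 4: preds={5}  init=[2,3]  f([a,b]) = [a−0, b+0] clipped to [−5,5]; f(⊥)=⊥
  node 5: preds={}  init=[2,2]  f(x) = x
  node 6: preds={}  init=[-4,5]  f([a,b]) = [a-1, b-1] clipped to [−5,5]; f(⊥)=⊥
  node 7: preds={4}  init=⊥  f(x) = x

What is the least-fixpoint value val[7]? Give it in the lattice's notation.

Iteration log — 14 steps:
  step 1. node 0  ⊔preds=⊥  new=[-2,4]  old=⊥  +wl: 
  step 2. node 1  ⊔preds=[-2,0]  new=[-3,-1]  old=⊥  +wl: 0
  step 3. node 2  ⊔preds=[2,3]  new=[-2,3]  old=[-2,0]  +wl: 1
  step 4. node 3  ⊔preds=[-3,-1]  new=[-4,-2]  old=⊥  +wl: 
  step 5. node 4  ⊔preds=[2,2]  new=[2,3]  stable
  step 6. node 5  ⊔preds=⊥  new=[2,2]  stable
  step 7. node 6  ⊔preds=⊥  new=[-4,5]  stable
  step 8. node 7  ⊔preds=[2,3]  new=[2,3]  old=⊥  +wl: 2
  step 9. node 0  ⊔preds=[-3,-1]  new=[-2,4]  stable
  step 10. node 1  ⊔preds=[-4,3]  new=[-5,2]  old=[-3,-1]  +wl: 0,3
  step 11. node 2  ⊔preds=[2,3]  new=[-2,3]  stable
  step 12. node 0  ⊔preds=[-5,2]  new=[-2,4]  stable
  step 13. node 3  ⊔preds=[-5,2]  new=[-5,1]  old=[-4,-2]  +wl: 1
  step 14. node 1  ⊔preds=[-5,3]  new=[-5,2]  stable

Least fixpoint reached:
  node 0: [-2,4]
  node 1: [-5,2]
  node 2: [-2,3]
  node 3: [-5,1]
  node 4: [2,3]
  node 5: [2,2]
  node 6: [-4,5]
  node 7: [2,3]

[2,3]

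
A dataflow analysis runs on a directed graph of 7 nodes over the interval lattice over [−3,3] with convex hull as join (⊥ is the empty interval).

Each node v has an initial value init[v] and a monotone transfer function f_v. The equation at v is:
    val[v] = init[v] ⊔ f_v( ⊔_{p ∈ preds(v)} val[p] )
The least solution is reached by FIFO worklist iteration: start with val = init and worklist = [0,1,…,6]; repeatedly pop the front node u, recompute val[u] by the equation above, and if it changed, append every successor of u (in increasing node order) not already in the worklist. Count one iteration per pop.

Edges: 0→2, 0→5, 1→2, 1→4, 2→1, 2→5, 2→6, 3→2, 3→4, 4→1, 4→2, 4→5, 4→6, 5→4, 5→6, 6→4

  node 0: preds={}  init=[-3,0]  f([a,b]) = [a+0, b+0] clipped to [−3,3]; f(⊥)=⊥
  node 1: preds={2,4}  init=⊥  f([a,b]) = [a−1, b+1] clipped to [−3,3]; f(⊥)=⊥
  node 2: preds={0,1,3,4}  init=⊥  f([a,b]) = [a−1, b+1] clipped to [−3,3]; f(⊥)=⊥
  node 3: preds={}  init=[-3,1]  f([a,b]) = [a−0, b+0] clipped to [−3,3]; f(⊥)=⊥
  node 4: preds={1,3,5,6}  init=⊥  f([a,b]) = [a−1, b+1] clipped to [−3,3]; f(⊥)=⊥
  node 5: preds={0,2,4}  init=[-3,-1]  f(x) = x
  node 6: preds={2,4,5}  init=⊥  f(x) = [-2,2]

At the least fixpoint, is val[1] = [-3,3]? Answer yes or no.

yes

Trace (15 dequeues):
  [1] u=0 | in ⊥ | out [-3,0] | ==
  [2] u=1 | in ⊥ | out ⊥ | ==
  [3] u=2 | in [-3,1] | out [-3,2] | prev ⊥ | push {1}
  [4] u=3 | in ⊥ | out [-3,1] | ==
  [5] u=4 | in [-3,1] | out [-3,2] | prev ⊥ | push {2}
  [6] u=5 | in [-3,2] | out [-3,2] | prev [-3,-1] | push {4}
  [7] u=6 | in [-3,2] | out [-2,2] | prev ⊥ | push {}
  [8] u=1 | in [-3,2] | out [-3,3] | prev ⊥ | push {}
  [9] u=2 | in [-3,3] | out [-3,3] | prev [-3,2] | push {1,5,6}
  [10] u=4 | in [-3,3] | out [-3,3] | prev [-3,2] | push {2}
  [11] u=1 | in [-3,3] | out [-3,3] | ==
  [12] u=5 | in [-3,3] | out [-3,3] | prev [-3,2] | push {4}
  [13] u=6 | in [-3,3] | out [-2,2] | ==
  [14] u=2 | in [-3,3] | out [-3,3] | ==
  [15] u=4 | in [-3,3] | out [-3,3] | ==

Converged values:
  [0] [-3,0]
  [1] [-3,3]
  [2] [-3,3]
  [3] [-3,1]
  [4] [-3,3]
  [5] [-3,3]
  [6] [-2,2]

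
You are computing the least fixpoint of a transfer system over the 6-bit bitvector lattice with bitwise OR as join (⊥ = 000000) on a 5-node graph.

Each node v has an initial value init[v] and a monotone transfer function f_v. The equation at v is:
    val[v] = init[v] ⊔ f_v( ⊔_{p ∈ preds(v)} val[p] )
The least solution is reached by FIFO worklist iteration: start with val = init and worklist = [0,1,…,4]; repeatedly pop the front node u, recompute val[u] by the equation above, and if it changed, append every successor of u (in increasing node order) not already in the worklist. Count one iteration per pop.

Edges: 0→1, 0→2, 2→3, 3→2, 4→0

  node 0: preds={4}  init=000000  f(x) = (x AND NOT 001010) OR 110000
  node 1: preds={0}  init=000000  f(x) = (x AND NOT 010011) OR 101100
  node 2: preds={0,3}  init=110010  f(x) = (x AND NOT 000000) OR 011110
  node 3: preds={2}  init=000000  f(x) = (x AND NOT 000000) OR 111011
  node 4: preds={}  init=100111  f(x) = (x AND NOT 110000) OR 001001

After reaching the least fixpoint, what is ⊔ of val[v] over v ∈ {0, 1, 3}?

111111

Trace (7 dequeues):
  [1] u=0 | in 100111 | out 110101 | prev 000000 | push {}
  [2] u=1 | in 110101 | out 101100 | prev 000000 | push {}
  [3] u=2 | in 110101 | out 111111 | prev 110010 | push {}
  [4] u=3 | in 111111 | out 111111 | prev 000000 | push {2}
  [5] u=4 | in 000000 | out 101111 | prev 100111 | push {0}
  [6] u=2 | in 111111 | out 111111 | ==
  [7] u=0 | in 101111 | out 110101 | ==

Converged values:
  [0] 110101
  [1] 101100
  [2] 111111
  [3] 111111
  [4] 101111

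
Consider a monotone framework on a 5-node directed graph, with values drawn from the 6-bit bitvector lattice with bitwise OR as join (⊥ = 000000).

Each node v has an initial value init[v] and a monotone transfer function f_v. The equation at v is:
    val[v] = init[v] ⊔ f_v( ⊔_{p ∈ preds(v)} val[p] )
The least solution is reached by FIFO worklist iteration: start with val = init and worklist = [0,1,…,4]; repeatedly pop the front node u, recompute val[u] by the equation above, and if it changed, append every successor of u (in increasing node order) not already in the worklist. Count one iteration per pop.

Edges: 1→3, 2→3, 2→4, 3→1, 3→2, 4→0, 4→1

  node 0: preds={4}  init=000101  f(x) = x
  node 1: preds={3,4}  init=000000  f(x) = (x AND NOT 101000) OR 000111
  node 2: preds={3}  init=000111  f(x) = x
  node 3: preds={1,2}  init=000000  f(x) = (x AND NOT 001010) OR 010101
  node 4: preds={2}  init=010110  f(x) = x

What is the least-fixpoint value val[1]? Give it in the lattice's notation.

Trace (10 dequeues):
  [1] u=0 | in 010110 | out 010111 | prev 000101 | push {}
  [2] u=1 | in 010110 | out 010111 | prev 000000 | push {}
  [3] u=2 | in 000000 | out 000111 | ==
  [4] u=3 | in 010111 | out 010101 | prev 000000 | push {1,2}
  [5] u=4 | in 000111 | out 010111 | prev 010110 | push {0}
  [6] u=1 | in 010111 | out 010111 | ==
  [7] u=2 | in 010101 | out 010111 | prev 000111 | push {3,4}
  [8] u=0 | in 010111 | out 010111 | ==
  [9] u=3 | in 010111 | out 010101 | ==
  [10] u=4 | in 010111 | out 010111 | ==

Converged values:
  [0] 010111
  [1] 010111
  [2] 010111
  [3] 010101
  [4] 010111

010111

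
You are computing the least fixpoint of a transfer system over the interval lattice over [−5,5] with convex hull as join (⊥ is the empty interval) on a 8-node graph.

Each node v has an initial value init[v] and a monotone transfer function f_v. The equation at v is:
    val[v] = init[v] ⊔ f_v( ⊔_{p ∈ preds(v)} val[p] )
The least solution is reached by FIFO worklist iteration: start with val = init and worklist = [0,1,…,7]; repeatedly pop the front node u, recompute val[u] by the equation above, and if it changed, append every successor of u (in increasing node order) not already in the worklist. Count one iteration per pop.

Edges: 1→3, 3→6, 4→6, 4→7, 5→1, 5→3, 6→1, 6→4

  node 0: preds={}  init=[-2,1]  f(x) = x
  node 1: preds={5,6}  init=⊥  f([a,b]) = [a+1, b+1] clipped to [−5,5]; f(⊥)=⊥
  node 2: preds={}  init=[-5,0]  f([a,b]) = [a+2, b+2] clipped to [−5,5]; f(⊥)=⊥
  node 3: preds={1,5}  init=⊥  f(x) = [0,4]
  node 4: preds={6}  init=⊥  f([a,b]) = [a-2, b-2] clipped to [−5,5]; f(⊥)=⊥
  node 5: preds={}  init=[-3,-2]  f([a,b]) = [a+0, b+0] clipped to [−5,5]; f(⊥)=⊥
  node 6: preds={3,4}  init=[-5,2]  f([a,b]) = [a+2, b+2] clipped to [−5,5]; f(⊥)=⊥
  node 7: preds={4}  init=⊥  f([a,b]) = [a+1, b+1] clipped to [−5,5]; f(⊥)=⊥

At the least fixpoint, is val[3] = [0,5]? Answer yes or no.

no

Worklist (13 pops):
  #1 pop 0: in=⊥ → [-2,1] (no change)
  #2 pop 1: in=[-5,2] → [-4,3] (was ⊥); enqueue []
  #3 pop 2: in=⊥ → [-5,0] (no change)
  #4 pop 3: in=[-4,3] → [0,4] (was ⊥); enqueue []
  #5 pop 4: in=[-5,2] → [-5,0] (was ⊥); enqueue []
  #6 pop 5: in=⊥ → [-3,-2] (no change)
  #7 pop 6: in=[-5,4] → [-5,5] (was [-5,2]); enqueue [1,4]
  #8 pop 7: in=[-5,0] → [-4,1] (was ⊥); enqueue []
  #9 pop 1: in=[-5,5] → [-4,5] (was [-4,3]); enqueue [3]
  #10 pop 4: in=[-5,5] → [-5,3] (was [-5,0]); enqueue [6,7]
  #11 pop 3: in=[-4,5] → [0,4] (no change)
  #12 pop 6: in=[-5,4] → [-5,5] (no change)
  #13 pop 7: in=[-5,3] → [-4,4] (was [-4,1]); enqueue []

Fixpoint:
  val[0] = [-2,1]
  val[1] = [-4,5]
  val[2] = [-5,0]
  val[3] = [0,4]
  val[4] = [-5,3]
  val[5] = [-3,-2]
  val[6] = [-5,5]
  val[7] = [-4,4]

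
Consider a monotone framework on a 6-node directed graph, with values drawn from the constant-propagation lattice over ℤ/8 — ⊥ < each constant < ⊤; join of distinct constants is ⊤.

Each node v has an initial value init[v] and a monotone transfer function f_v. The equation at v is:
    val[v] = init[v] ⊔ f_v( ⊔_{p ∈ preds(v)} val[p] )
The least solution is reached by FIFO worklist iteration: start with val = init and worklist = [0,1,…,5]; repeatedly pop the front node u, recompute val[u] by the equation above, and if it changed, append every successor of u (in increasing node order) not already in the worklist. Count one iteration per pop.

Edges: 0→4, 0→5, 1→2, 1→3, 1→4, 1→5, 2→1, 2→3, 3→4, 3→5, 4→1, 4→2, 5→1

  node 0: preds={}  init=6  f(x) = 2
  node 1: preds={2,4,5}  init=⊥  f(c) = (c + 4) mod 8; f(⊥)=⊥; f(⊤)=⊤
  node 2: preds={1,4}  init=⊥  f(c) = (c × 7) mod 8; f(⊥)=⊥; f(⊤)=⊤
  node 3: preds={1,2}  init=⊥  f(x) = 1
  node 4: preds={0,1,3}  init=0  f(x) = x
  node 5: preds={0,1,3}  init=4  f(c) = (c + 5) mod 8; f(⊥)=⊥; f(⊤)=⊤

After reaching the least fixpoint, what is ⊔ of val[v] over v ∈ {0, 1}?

⊤

Worklist (8 pops):
  #1 pop 0: in=⊥ → ⊤ (was 6); enqueue []
  #2 pop 1: in=⊤ → ⊤ (was ⊥); enqueue []
  #3 pop 2: in=⊤ → ⊤ (was ⊥); enqueue [1]
  #4 pop 3: in=⊤ → 1 (was ⊥); enqueue []
  #5 pop 4: in=⊤ → ⊤ (was 0); enqueue [2]
  #6 pop 5: in=⊤ → ⊤ (was 4); enqueue []
  #7 pop 1: in=⊤ → ⊤ (no change)
  #8 pop 2: in=⊤ → ⊤ (no change)

Fixpoint:
  val[0] = ⊤
  val[1] = ⊤
  val[2] = ⊤
  val[3] = 1
  val[4] = ⊤
  val[5] = ⊤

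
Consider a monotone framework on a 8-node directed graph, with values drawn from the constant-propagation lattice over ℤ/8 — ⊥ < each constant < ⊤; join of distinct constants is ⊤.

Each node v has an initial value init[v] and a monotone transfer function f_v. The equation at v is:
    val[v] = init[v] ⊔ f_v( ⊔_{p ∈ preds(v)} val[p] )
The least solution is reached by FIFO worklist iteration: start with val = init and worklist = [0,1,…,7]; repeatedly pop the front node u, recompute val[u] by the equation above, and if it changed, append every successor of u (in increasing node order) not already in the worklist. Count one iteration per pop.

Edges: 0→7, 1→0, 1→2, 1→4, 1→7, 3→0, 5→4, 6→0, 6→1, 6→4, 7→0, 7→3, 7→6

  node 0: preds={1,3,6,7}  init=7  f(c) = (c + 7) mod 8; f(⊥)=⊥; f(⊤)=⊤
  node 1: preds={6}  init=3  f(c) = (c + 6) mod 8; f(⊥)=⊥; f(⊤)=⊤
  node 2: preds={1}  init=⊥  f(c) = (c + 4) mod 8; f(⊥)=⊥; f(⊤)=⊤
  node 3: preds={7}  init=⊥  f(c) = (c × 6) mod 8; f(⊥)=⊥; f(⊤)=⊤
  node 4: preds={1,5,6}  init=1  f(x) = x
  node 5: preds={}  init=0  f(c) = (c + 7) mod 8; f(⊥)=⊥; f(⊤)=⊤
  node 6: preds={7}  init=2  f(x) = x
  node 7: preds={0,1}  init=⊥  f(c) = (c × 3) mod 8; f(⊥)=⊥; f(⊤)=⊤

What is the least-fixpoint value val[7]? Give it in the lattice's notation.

⊤

Trace (14 dequeues):
  [1] u=0 | in ⊤ | out ⊤ | prev 7 | push {}
  [2] u=1 | in 2 | out ⊤ | prev 3 | push {0}
  [3] u=2 | in ⊤ | out ⊤ | prev ⊥ | push {}
  [4] u=3 | in ⊥ | out ⊥ | ==
  [5] u=4 | in ⊤ | out ⊤ | prev 1 | push {}
  [6] u=5 | in ⊥ | out 0 | ==
  [7] u=6 | in ⊥ | out 2 | ==
  [8] u=7 | in ⊤ | out ⊤ | prev ⊥ | push {3,6}
  [9] u=0 | in ⊤ | out ⊤ | ==
  [10] u=3 | in ⊤ | out ⊤ | prev ⊥ | push {0}
  [11] u=6 | in ⊤ | out ⊤ | prev 2 | push {1,4}
  [12] u=0 | in ⊤ | out ⊤ | ==
  [13] u=1 | in ⊤ | out ⊤ | ==
  [14] u=4 | in ⊤ | out ⊤ | ==

Converged values:
  [0] ⊤
  [1] ⊤
  [2] ⊤
  [3] ⊤
  [4] ⊤
  [5] 0
  [6] ⊤
  [7] ⊤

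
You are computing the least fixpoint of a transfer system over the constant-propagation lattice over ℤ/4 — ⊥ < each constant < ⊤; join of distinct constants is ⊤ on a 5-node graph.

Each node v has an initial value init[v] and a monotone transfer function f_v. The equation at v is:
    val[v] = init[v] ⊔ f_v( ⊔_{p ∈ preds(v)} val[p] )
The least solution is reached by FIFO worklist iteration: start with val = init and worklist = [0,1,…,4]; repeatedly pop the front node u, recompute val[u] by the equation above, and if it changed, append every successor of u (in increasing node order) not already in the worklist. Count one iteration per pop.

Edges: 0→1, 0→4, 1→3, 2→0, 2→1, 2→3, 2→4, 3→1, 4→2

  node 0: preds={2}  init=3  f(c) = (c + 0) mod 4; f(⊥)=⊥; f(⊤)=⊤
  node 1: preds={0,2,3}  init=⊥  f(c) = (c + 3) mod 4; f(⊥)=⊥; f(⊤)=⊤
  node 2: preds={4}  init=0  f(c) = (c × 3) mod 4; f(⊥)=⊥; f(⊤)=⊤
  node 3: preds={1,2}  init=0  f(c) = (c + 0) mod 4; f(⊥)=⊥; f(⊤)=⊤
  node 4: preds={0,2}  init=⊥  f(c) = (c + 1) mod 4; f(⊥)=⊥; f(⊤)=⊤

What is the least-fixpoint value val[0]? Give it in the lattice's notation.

Iteration log — 11 steps:
  step 1. node 0  ⊔preds=0  new=⊤  old=3  +wl: 
  step 2. node 1  ⊔preds=⊤  new=⊤  old=⊥  +wl: 
  step 3. node 2  ⊔preds=⊥  new=0  stable
  step 4. node 3  ⊔preds=⊤  new=⊤  old=0  +wl: 1
  step 5. node 4  ⊔preds=⊤  new=⊤  old=⊥  +wl: 2
  step 6. node 1  ⊔preds=⊤  new=⊤  stable
  step 7. node 2  ⊔preds=⊤  new=⊤  old=0  +wl: 0,1,3,4
  step 8. node 0  ⊔preds=⊤  new=⊤  stable
  step 9. node 1  ⊔preds=⊤  new=⊤  stable
  step 10. node 3  ⊔preds=⊤  new=⊤  stable
  step 11. node 4  ⊔preds=⊤  new=⊤  stable

Least fixpoint reached:
  node 0: ⊤
  node 1: ⊤
  node 2: ⊤
  node 3: ⊤
  node 4: ⊤

⊤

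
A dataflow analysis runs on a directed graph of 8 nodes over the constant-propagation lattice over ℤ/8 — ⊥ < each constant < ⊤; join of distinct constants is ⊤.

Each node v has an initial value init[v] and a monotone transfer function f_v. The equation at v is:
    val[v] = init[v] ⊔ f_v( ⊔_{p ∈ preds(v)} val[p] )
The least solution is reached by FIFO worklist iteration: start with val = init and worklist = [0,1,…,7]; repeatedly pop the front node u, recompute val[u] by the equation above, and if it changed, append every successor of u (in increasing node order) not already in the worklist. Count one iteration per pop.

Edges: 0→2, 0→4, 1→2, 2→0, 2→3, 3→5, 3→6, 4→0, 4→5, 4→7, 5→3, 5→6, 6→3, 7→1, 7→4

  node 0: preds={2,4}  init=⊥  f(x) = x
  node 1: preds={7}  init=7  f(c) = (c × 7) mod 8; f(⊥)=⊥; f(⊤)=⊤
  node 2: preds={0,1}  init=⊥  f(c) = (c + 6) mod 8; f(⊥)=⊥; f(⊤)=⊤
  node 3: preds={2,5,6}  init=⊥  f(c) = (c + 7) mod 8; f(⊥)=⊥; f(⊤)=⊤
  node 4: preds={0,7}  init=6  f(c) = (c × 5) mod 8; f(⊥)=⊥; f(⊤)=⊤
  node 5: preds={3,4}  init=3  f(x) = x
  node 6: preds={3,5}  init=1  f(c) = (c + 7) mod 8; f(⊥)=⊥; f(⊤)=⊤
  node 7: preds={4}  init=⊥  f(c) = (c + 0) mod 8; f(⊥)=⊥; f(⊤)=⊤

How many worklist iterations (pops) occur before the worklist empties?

18

Trace (18 dequeues):
  [1] u=0 | in 6 | out 6 | prev ⊥ | push {}
  [2] u=1 | in ⊥ | out 7 | ==
  [3] u=2 | in ⊤ | out ⊤ | prev ⊥ | push {0}
  [4] u=3 | in ⊤ | out ⊤ | prev ⊥ | push {}
  [5] u=4 | in 6 | out 6 | ==
  [6] u=5 | in ⊤ | out ⊤ | prev 3 | push {3}
  [7] u=6 | in ⊤ | out ⊤ | prev 1 | push {}
  [8] u=7 | in 6 | out 6 | prev ⊥ | push {1,4}
  [9] u=0 | in ⊤ | out ⊤ | prev 6 | push {2}
  [10] u=3 | in ⊤ | out ⊤ | ==
  [11] u=1 | in 6 | out ⊤ | prev 7 | push {}
  [12] u=4 | in ⊤ | out ⊤ | prev 6 | push {0,5,7}
  [13] u=2 | in ⊤ | out ⊤ | ==
  [14] u=0 | in ⊤ | out ⊤ | ==
  [15] u=5 | in ⊤ | out ⊤ | ==
  [16] u=7 | in ⊤ | out ⊤ | prev 6 | push {1,4}
  [17] u=1 | in ⊤ | out ⊤ | ==
  [18] u=4 | in ⊤ | out ⊤ | ==

Converged values:
  [0] ⊤
  [1] ⊤
  [2] ⊤
  [3] ⊤
  [4] ⊤
  [5] ⊤
  [6] ⊤
  [7] ⊤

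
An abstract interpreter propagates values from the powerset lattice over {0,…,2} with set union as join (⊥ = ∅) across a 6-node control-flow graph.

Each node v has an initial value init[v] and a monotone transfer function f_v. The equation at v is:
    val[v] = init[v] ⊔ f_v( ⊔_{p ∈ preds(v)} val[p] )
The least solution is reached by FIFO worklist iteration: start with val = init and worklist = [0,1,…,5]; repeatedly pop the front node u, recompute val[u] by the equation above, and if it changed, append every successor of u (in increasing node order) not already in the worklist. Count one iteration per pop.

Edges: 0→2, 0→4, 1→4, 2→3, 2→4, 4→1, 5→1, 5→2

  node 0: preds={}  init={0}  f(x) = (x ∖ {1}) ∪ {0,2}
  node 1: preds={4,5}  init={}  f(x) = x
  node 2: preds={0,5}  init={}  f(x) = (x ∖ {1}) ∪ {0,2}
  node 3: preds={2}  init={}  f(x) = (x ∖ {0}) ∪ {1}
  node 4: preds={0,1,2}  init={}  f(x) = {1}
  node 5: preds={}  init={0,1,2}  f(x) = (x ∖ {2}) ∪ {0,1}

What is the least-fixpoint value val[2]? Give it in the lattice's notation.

Trace (7 dequeues):
  [1] u=0 | in {} | out {0,2} | prev {0} | push {}
  [2] u=1 | in {0,1,2} | out {0,1,2} | prev {} | push {}
  [3] u=2 | in {0,1,2} | out {0,2} | prev {} | push {}
  [4] u=3 | in {0,2} | out {1,2} | prev {} | push {}
  [5] u=4 | in {0,1,2} | out {1} | prev {} | push {1}
  [6] u=5 | in {} | out {0,1,2} | ==
  [7] u=1 | in {0,1,2} | out {0,1,2} | ==

Converged values:
  [0] {0,2}
  [1] {0,1,2}
  [2] {0,2}
  [3] {1,2}
  [4] {1}
  [5] {0,1,2}

{0,2}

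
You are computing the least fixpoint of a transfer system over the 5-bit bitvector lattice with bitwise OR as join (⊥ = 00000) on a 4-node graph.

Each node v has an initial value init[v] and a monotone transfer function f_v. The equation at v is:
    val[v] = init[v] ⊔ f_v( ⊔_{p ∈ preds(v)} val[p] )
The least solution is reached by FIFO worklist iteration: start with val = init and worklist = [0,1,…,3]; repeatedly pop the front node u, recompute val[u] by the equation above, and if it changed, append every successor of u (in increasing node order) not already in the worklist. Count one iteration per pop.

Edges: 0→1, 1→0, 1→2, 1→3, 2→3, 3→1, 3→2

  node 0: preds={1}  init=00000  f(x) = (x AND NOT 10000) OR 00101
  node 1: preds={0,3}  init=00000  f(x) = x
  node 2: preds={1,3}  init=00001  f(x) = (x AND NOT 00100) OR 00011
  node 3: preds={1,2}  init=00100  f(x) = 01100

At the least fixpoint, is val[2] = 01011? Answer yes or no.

Iteration log — 10 steps:
  step 1. node 0  ⊔preds=00000  new=00101  old=00000  +wl: 
  step 2. node 1  ⊔preds=00101  new=00101  old=00000  +wl: 0
  step 3. node 2  ⊔preds=00101  new=00011  old=00001  +wl: 
  step 4. node 3  ⊔preds=00111  new=01100  old=00100  +wl: 1,2
  step 5. node 0  ⊔preds=00101  new=00101  stable
  step 6. node 1  ⊔preds=01101  new=01101  old=00101  +wl: 0,3
  step 7. node 2  ⊔preds=01101  new=01011  old=00011  +wl: 
  step 8. node 0  ⊔preds=01101  new=01101  old=00101  +wl: 1
  step 9. node 3  ⊔preds=01111  new=01100  stable
  step 10. node 1  ⊔preds=01101  new=01101  stable

Least fixpoint reached:
  node 0: 01101
  node 1: 01101
  node 2: 01011
  node 3: 01100

yes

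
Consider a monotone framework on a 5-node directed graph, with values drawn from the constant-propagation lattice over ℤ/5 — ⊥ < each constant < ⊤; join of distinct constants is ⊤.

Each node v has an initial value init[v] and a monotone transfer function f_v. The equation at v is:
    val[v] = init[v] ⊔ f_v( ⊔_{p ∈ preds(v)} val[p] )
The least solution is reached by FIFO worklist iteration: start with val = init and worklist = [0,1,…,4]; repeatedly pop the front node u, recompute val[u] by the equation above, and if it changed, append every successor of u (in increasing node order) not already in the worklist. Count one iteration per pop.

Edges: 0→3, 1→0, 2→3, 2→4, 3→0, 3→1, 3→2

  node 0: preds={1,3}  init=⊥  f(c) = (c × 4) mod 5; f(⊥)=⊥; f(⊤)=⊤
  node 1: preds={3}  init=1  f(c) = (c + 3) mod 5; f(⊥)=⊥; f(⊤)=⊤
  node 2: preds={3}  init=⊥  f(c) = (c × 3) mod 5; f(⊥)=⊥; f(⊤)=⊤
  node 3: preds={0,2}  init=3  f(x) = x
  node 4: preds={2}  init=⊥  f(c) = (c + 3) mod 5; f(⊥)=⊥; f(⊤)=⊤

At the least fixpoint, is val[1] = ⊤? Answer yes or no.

Worklist (11 pops):
  #1 pop 0: in=⊤ → ⊤ (was ⊥); enqueue []
  #2 pop 1: in=3 → 1 (no change)
  #3 pop 2: in=3 → 4 (was ⊥); enqueue []
  #4 pop 3: in=⊤ → ⊤ (was 3); enqueue [0,1,2]
  #5 pop 4: in=4 → 2 (was ⊥); enqueue []
  #6 pop 0: in=⊤ → ⊤ (no change)
  #7 pop 1: in=⊤ → ⊤ (was 1); enqueue [0]
  #8 pop 2: in=⊤ → ⊤ (was 4); enqueue [3,4]
  #9 pop 0: in=⊤ → ⊤ (no change)
  #10 pop 3: in=⊤ → ⊤ (no change)
  #11 pop 4: in=⊤ → ⊤ (was 2); enqueue []

Fixpoint:
  val[0] = ⊤
  val[1] = ⊤
  val[2] = ⊤
  val[3] = ⊤
  val[4] = ⊤

yes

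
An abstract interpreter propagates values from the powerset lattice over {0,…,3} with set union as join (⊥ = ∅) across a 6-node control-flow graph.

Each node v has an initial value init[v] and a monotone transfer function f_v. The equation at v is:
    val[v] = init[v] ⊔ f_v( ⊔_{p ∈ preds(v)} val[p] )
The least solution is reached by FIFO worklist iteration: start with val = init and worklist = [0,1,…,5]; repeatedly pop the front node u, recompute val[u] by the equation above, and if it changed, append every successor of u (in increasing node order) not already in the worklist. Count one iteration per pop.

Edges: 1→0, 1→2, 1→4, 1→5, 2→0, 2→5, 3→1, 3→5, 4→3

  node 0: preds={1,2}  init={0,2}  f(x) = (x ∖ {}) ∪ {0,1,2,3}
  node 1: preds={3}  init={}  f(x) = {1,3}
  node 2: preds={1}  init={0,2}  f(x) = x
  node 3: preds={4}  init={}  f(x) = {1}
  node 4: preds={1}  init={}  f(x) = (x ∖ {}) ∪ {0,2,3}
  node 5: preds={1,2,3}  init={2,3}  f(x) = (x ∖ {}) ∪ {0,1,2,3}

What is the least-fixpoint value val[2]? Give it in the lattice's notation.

{0,1,2,3}

Worklist (9 pops):
  #1 pop 0: in={0,2} → {0,1,2,3} (was {0,2}); enqueue []
  #2 pop 1: in={} → {1,3} (was {}); enqueue [0]
  #3 pop 2: in={1,3} → {0,1,2,3} (was {0,2}); enqueue []
  #4 pop 3: in={} → {1} (was {}); enqueue [1]
  #5 pop 4: in={1,3} → {0,1,2,3} (was {}); enqueue [3]
  #6 pop 5: in={0,1,2,3} → {0,1,2,3} (was {2,3}); enqueue []
  #7 pop 0: in={0,1,2,3} → {0,1,2,3} (no change)
  #8 pop 1: in={1} → {1,3} (no change)
  #9 pop 3: in={0,1,2,3} → {1} (no change)

Fixpoint:
  val[0] = {0,1,2,3}
  val[1] = {1,3}
  val[2] = {0,1,2,3}
  val[3] = {1}
  val[4] = {0,1,2,3}
  val[5] = {0,1,2,3}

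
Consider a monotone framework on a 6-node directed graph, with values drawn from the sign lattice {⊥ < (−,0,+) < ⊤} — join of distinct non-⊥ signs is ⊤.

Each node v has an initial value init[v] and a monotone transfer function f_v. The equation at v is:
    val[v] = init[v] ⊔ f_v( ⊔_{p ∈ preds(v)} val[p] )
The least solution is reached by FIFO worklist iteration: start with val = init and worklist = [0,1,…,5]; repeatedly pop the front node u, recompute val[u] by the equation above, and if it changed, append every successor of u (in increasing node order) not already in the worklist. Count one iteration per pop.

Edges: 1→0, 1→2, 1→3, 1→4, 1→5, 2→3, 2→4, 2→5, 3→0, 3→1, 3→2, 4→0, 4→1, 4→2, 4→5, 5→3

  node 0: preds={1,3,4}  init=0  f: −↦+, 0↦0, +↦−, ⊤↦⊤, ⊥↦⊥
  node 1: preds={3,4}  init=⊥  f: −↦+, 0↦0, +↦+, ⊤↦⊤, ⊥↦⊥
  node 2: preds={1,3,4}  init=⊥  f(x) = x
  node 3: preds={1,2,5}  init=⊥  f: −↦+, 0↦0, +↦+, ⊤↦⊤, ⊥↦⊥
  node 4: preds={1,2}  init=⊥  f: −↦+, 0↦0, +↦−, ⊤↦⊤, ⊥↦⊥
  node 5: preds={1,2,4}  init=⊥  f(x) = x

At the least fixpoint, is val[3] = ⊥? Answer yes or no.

Worklist (6 pops):
  #1 pop 0: in=⊥ → 0 (no change)
  #2 pop 1: in=⊥ → ⊥ (no change)
  #3 pop 2: in=⊥ → ⊥ (no change)
  #4 pop 3: in=⊥ → ⊥ (no change)
  #5 pop 4: in=⊥ → ⊥ (no change)
  #6 pop 5: in=⊥ → ⊥ (no change)

Fixpoint:
  val[0] = 0
  val[1] = ⊥
  val[2] = ⊥
  val[3] = ⊥
  val[4] = ⊥
  val[5] = ⊥

yes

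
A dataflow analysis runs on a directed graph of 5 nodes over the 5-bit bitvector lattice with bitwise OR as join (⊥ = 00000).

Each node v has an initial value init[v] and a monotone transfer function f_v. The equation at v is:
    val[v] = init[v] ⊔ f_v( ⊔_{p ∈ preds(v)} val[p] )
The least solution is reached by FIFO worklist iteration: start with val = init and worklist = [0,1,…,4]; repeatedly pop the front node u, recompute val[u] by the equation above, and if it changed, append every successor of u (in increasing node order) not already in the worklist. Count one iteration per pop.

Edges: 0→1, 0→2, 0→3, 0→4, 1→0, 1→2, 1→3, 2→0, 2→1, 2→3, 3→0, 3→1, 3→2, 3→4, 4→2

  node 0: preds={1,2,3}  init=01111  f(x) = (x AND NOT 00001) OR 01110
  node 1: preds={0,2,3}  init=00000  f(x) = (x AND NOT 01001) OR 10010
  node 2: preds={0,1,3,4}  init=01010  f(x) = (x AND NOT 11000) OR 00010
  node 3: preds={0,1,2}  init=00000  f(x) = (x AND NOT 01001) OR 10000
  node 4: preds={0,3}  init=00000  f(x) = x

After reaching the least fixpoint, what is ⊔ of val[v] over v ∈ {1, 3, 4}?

11111

Iteration log — 10 steps:
  step 1. node 0  ⊔preds=01010  new=01111  stable
  step 2. node 1  ⊔preds=01111  new=10110  old=00000  +wl: 0
  step 3. node 2  ⊔preds=11111  new=01111  old=01010  +wl: 1
  step 4. node 3  ⊔preds=11111  new=10110  old=00000  +wl: 2
  step 5. node 4  ⊔preds=11111  new=11111  old=00000  +wl: 
  step 6. node 0  ⊔preds=11111  new=11111  old=01111  +wl: 3,4
  step 7. node 1  ⊔preds=11111  new=10110  stable
  step 8. node 2  ⊔preds=11111  new=01111  stable
  step 9. node 3  ⊔preds=11111  new=10110  stable
  step 10. node 4  ⊔preds=11111  new=11111  stable

Least fixpoint reached:
  node 0: 11111
  node 1: 10110
  node 2: 01111
  node 3: 10110
  node 4: 11111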